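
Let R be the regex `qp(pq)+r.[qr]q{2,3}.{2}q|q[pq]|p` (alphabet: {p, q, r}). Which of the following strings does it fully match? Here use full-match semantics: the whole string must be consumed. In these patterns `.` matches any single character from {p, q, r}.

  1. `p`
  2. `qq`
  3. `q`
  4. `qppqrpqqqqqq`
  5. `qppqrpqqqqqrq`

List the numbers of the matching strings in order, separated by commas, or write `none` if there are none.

1. `p` → match
2. `qq` → match
3. `q` → no match
4. `qppqrpqqqqqq` → match
5 → match

1, 2, 4, 5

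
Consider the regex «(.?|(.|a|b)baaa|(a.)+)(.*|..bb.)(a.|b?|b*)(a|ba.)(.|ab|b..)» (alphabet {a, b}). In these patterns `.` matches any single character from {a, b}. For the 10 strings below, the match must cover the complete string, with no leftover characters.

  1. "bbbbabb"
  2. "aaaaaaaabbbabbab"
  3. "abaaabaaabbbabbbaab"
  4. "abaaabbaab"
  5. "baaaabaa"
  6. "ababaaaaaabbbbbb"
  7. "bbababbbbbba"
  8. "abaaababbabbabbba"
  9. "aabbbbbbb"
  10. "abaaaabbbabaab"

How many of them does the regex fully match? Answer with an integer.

7

1 → match
2 → match
3 → match
4 → match
5 → match
6 → no match
7 → no match
8 → match
9 → no match
10 → match
Total matched: 7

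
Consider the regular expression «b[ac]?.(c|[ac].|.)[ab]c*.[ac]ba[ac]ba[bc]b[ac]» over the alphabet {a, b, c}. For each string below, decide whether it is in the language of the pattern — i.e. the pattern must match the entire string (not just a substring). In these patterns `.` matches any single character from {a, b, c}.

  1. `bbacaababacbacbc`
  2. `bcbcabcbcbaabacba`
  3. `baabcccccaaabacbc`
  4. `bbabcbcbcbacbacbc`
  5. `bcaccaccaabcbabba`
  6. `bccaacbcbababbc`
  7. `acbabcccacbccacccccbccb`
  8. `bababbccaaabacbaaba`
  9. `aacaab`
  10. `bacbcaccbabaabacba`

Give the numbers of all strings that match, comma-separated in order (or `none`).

2

1 → no match
2 → match
3 → no match
4 → no match
5 → no match
6 → no match
7 → no match — must start with `b`
8 → no match
9 → no match — must start with `b`
10 → no match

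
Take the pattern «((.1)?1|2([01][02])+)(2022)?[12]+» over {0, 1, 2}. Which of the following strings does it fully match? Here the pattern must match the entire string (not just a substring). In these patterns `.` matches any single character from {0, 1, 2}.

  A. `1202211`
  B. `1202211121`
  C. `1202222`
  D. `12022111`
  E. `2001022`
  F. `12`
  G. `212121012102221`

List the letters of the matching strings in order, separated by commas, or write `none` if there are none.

A, B, C, D, E, F, G

A. `1202211` → match
B. `1202211121` → match
C. `1202222` → match
D. `12022111` → match
E. `2001022` → match
F. `12` → match
G → match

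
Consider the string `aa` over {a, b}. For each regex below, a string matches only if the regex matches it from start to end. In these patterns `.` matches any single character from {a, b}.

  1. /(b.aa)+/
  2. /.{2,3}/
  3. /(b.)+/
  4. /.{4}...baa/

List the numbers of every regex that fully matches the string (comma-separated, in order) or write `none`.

2

1 → no match — must start with `b`
2 → match
3 → no match — must start with `b`
4 → no match — must end with `baa`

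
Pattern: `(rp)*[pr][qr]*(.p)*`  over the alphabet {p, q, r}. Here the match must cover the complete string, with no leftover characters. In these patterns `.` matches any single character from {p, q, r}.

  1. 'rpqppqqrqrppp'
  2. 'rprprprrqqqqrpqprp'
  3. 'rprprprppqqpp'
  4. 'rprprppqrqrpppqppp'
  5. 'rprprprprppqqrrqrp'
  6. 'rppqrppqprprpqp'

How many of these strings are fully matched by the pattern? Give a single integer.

5

1 → no match
2 → match
3 → match
4 → match
5 → match
6 → match
Total matched: 5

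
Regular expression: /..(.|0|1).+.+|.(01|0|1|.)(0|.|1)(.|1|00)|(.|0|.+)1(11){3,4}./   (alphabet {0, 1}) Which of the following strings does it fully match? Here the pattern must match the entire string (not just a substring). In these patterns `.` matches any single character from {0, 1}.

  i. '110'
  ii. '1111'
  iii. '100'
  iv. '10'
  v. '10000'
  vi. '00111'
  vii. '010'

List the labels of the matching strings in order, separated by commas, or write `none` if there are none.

i → no match
ii → match
iii → no match
iv → no match
v → match
vi → match
vii → no match

ii, v, vi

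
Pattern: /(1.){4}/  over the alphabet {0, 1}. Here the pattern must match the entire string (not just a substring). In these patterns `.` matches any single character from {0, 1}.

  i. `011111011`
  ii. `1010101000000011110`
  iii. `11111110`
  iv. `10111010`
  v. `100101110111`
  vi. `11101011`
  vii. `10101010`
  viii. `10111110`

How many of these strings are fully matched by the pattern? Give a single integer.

5

i → no match — must start with `1`
ii → no match
iii → match
iv → match
v → no match
vi → match
vii → match
viii → match
Total matched: 5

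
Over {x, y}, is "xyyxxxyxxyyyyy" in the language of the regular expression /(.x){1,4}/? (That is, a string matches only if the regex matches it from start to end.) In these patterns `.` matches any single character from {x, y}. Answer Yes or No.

Every match must end with "x", but "xyyxxxyxxyyyyy" does not.

No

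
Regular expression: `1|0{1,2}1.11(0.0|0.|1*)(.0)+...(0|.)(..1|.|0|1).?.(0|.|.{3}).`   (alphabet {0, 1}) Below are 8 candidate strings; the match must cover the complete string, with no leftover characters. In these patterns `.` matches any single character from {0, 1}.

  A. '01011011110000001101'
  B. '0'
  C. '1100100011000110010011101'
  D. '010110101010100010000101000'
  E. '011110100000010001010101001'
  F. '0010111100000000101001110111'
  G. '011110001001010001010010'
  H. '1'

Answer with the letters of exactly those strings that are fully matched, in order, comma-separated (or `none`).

A → no match
B → no match
C → no match
D → match
E → match
F → match
G → no match
H → match

D, E, F, H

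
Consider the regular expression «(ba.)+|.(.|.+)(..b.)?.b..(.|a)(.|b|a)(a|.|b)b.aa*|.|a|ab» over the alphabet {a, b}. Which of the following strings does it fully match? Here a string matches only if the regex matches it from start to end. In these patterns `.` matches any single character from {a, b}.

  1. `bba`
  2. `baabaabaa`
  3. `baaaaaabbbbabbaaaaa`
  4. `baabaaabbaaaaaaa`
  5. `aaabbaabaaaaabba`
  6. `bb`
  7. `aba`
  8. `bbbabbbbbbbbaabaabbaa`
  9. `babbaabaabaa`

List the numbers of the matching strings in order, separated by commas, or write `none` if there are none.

2, 3, 5, 8, 9

1 → no match
2 → match
3 → match
4 → no match
5 → match
6 → no match
7 → no match
8 → match
9 → match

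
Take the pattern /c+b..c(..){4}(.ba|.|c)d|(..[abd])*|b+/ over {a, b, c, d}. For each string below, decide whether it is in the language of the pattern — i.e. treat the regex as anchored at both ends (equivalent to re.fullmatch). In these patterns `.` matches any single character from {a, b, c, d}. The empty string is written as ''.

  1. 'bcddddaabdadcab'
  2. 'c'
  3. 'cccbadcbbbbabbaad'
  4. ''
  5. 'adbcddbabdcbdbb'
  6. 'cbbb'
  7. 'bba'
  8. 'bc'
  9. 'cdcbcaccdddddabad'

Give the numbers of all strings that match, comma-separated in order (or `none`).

1 → match
2 → no match
3 → match
4 → match
5 → match
6 → no match
7 → match
8 → no match
9 → no match

1, 3, 4, 5, 7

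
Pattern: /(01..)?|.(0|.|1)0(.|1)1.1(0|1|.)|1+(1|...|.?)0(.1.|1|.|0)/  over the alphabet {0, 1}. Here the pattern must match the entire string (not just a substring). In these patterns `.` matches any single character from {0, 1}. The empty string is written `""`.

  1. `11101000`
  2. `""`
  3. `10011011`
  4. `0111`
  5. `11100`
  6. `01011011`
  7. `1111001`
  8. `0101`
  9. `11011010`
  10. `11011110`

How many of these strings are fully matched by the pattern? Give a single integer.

1. `11101000` → match
2. `""` → match
3. `10011011` → match
4. `0111` → match
5. `11100` → match
6. `01011011` → match
7. `1111001` → match
8. `0101` → match
9. `11011010` → match
10. `11011110` → match
Total matched: 10

10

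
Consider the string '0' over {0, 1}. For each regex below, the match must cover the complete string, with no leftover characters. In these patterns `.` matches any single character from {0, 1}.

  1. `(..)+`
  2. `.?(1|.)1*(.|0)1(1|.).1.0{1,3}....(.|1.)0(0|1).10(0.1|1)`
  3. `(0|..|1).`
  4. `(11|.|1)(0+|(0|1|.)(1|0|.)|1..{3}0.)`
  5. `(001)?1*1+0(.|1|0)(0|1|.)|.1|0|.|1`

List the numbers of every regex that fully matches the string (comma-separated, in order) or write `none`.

5

1 → no match
2 → no match — must end with '1'
3 → no match
4 → no match
5 → match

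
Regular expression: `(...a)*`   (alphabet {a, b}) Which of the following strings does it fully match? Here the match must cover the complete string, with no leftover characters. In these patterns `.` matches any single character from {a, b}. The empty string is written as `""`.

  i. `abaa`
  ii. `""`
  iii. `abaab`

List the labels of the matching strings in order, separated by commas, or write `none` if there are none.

i → match
ii → match
iii → no match

i, ii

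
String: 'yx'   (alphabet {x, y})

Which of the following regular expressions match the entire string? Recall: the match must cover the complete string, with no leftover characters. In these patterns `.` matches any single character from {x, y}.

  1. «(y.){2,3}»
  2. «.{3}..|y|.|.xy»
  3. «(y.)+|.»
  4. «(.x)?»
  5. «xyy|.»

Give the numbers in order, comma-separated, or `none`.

1 → no match
2 → no match
3 → match
4 → match
5 → no match

3, 4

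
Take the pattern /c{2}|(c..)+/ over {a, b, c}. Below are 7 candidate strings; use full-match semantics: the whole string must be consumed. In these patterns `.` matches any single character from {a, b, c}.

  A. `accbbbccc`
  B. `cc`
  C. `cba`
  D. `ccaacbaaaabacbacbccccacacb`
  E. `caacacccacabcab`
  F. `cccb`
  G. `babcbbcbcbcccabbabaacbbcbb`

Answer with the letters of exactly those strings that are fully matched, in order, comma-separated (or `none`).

B, C, E

A → no match — must start with `c`
B → match
C → match
D → no match
E → match
F → no match
G → no match — must start with `c`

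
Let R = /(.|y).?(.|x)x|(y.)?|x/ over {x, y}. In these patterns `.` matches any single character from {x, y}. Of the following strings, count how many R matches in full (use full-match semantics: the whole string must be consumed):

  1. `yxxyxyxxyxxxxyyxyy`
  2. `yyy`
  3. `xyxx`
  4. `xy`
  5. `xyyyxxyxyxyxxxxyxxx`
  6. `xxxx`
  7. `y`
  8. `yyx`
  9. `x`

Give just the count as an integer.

4

1 → no match
2. `yyy` → no match
3. `xyxx` → match
4. `xy` → no match
5 → no match
6. `xxxx` → match
7. `y` → no match
8. `yyx` → match
9. `x` → match
Total matched: 4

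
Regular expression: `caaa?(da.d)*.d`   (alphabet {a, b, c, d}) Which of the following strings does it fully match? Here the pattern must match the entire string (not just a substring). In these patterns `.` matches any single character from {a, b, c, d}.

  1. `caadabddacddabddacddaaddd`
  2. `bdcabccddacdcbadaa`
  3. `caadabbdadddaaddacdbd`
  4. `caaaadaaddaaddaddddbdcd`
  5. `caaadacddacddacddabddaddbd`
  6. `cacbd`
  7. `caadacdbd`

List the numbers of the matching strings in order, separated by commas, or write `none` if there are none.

1, 5, 7

1 → match
2 → no match — must start with `caa`
3 → no match
4 → no match
5 → match
6 → no match — must start with `caa`
7 → match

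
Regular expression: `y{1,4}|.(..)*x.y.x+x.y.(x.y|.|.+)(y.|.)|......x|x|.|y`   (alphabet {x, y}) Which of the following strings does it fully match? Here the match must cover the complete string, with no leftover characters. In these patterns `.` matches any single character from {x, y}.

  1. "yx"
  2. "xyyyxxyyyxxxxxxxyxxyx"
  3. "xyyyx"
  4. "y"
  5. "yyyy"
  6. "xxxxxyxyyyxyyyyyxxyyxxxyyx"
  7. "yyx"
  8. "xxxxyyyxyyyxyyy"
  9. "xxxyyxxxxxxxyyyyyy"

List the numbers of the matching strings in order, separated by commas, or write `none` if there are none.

1. "yx" → no match
2 → match
3. "xyyyx" → no match
4. "y" → match
5. "yyyy" → match
6 → no match
7. "yyx" → no match
8 → no match
9 → match

2, 4, 5, 9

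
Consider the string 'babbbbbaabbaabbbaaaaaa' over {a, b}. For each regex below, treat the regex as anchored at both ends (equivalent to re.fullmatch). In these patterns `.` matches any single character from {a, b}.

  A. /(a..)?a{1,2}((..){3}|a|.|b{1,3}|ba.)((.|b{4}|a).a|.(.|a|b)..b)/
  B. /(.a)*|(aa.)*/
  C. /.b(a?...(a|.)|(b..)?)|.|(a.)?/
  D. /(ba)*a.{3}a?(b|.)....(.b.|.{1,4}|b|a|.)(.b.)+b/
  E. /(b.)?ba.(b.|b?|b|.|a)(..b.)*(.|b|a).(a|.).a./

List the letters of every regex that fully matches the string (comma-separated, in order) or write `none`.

A → no match
B → no match
C → no match
D → no match — must end with 'b'
E → match

E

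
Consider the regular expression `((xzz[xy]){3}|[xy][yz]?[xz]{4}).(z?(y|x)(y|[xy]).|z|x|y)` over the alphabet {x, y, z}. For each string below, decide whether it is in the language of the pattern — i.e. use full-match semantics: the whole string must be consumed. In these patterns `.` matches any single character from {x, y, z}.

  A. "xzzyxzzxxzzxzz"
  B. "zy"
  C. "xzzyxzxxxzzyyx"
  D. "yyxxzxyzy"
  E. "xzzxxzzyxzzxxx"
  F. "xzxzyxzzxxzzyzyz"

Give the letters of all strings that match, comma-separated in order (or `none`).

A, E

A → match
B → no match
C → no match
D → no match
E → match
F → no match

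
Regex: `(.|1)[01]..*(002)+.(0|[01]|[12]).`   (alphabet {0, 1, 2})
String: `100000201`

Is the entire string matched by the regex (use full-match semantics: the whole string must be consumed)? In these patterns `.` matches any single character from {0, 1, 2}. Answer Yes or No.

No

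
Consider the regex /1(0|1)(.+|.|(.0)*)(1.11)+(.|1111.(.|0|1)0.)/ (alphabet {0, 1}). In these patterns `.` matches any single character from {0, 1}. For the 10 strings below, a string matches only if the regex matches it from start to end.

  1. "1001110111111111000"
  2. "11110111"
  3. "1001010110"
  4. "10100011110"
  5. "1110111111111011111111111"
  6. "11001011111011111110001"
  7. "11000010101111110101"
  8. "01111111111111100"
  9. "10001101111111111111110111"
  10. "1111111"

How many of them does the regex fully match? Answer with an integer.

8

1 → match
2 → match
3 → match
4 → match
5 → match
6 → no match
7 → match
8 → no match — must start with "1"
9 → match
10 → match
Total matched: 8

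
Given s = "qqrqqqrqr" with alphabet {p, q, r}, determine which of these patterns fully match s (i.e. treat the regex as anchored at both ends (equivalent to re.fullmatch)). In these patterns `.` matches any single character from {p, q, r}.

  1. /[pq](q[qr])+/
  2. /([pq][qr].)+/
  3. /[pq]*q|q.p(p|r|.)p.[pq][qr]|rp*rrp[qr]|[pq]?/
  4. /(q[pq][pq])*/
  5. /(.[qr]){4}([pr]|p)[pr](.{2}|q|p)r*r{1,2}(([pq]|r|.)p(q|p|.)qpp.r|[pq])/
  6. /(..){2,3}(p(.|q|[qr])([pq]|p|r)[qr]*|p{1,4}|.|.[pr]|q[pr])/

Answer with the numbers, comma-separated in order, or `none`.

1 → match
2 → no match
3 → no match
4 → no match
5 → no match
6 → no match

1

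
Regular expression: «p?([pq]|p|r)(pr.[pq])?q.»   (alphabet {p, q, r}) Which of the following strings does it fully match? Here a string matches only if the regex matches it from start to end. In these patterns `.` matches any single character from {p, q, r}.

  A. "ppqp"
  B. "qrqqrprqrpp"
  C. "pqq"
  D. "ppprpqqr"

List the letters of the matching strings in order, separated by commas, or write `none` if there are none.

A, C, D

A → match
B → no match
C → match
D → match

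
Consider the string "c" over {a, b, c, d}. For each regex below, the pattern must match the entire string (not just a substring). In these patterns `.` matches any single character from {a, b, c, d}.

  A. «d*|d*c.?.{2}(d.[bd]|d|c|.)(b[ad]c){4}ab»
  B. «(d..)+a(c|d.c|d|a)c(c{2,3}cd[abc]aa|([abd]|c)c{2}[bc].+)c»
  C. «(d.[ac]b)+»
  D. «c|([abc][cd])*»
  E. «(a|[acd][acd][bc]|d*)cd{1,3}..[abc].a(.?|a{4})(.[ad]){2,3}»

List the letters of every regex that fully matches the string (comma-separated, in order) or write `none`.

D

A → no match
B → no match — must start with "d"
C → no match — must start with "d"
D → match
E → no match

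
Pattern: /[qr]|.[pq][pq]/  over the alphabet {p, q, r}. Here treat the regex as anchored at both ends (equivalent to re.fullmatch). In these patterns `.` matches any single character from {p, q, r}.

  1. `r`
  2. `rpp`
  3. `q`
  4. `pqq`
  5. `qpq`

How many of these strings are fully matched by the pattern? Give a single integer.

5

1. `r` → match
2. `rpp` → match
3. `q` → match
4. `pqq` → match
5. `qpq` → match
Total matched: 5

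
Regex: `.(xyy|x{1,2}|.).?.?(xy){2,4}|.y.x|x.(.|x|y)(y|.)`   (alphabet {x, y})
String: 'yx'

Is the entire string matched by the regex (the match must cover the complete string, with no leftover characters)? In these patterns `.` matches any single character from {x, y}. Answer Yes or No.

No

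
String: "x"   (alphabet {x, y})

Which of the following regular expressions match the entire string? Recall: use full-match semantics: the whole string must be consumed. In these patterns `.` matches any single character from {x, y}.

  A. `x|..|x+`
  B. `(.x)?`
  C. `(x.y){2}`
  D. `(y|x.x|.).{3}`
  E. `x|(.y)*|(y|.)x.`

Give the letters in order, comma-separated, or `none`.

A, E

A → match
B → no match
C → no match — must end with "y"
D → no match
E → match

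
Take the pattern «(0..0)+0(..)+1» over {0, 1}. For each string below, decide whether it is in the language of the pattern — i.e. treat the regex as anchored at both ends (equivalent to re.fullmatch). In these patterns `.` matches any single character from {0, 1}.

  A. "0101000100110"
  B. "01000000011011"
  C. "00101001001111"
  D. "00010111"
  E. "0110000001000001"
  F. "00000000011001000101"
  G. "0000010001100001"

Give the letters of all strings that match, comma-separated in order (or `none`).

A → no match — must end with "1"
B → match
C → no match
D. "00010111" → no match
E → match
F → match
G → match

B, E, F, G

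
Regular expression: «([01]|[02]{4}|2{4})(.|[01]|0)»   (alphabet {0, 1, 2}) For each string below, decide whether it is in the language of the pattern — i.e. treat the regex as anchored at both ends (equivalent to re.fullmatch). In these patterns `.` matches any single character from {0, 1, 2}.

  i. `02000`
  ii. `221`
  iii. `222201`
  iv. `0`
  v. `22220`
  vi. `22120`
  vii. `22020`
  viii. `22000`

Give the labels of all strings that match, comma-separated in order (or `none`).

i. `02000` → match
ii. `221` → no match
iii. `222201` → no match
iv. `0` → no match
v. `22220` → match
vi. `22120` → no match
vii. `22020` → match
viii. `22000` → match

i, v, vii, viii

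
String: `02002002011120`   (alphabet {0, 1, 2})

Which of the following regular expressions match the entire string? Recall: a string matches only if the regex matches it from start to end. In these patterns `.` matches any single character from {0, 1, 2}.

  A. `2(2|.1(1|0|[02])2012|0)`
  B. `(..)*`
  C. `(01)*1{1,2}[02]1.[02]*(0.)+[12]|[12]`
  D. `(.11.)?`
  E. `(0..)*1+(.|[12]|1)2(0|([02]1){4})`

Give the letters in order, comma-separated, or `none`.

A → no match — must start with `2`
B → match
C → no match
D → no match
E → match

B, E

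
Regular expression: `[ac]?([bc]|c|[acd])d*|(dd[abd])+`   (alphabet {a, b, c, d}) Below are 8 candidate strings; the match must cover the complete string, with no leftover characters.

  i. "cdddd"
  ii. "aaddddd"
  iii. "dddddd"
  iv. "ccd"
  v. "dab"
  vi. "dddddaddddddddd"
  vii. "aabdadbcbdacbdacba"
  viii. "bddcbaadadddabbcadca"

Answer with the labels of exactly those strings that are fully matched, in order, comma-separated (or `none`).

i. "cdddd" → match
ii. "aaddddd" → match
iii. "dddddd" → match
iv. "ccd" → match
v. "dab" → no match
vi → match
vii → no match
viii → no match

i, ii, iii, iv, vi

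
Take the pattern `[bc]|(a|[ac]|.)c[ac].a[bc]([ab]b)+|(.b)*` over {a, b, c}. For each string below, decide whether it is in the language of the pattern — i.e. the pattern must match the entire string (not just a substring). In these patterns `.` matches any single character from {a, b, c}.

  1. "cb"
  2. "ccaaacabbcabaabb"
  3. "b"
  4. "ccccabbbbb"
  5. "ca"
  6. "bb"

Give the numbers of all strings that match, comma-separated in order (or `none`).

1, 3, 4, 6

1 → match
2 → no match
3 → match
4 → match
5 → no match
6 → match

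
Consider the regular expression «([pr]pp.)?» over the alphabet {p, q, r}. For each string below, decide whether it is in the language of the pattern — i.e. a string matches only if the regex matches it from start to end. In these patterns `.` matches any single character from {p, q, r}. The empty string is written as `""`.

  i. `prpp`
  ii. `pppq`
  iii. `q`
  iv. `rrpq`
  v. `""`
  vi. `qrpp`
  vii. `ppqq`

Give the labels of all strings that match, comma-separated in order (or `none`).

i → no match
ii → match
iii → no match
iv → no match
v → match
vi → no match
vii → no match

ii, v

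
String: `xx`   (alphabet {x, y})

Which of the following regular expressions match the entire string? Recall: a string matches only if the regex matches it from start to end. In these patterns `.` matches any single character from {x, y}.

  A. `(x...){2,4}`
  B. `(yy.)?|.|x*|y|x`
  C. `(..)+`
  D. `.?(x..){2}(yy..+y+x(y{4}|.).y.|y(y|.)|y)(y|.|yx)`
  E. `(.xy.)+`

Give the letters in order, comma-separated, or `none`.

A → no match
B → match
C → match
D → no match
E → no match

B, C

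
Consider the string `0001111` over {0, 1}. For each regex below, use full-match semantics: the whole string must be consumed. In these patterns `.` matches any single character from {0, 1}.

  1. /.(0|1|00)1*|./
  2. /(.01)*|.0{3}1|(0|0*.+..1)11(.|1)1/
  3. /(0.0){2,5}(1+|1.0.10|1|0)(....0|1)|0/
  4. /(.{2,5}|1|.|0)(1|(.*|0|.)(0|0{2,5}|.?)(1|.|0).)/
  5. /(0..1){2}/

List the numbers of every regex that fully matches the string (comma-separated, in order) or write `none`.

1 → match
2 → no match
3 → no match
4 → match
5 → no match

1, 4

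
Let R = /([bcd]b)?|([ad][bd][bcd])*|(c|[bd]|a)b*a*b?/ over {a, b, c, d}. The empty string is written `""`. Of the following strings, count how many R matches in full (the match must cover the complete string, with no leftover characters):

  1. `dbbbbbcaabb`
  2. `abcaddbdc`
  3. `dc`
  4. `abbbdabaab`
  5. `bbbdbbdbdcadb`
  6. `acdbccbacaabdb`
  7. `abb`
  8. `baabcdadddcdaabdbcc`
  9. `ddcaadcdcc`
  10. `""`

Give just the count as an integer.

2

1. `dbbbbbcaabb` → no match
2. `abcaddbdc` → no match
3. `dc` → no match
4. `abbbdabaab` → no match
5 → no match
6 → no match
7. `abb` → match
8 → no match
9. `ddcaadcdcc` → no match
10. `""` → match
Total matched: 2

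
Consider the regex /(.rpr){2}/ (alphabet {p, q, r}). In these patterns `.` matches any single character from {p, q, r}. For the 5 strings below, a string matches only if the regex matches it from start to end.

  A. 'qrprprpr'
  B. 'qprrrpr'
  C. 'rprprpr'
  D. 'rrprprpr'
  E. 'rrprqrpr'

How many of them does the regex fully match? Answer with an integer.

3

A. 'qrprprpr' → match
B. 'qprrrpr' → no match
C. 'rprprpr' → no match
D. 'rrprprpr' → match
E. 'rrprqrpr' → match
Total matched: 3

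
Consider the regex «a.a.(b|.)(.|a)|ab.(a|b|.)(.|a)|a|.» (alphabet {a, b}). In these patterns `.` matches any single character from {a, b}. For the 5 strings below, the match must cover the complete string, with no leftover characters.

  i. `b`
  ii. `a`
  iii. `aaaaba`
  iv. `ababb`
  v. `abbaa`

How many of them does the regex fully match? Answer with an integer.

i. `b` → match
ii. `a` → match
iii. `aaaaba` → match
iv. `ababb` → match
v. `abbaa` → match
Total matched: 5

5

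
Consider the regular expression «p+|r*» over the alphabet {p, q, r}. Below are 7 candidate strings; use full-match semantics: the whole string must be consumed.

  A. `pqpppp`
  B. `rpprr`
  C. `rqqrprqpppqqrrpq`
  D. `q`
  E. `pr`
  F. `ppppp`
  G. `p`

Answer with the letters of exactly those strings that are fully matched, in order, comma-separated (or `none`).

A → no match
B → no match
C → no match
D → no match
E → no match
F → match
G → match

F, G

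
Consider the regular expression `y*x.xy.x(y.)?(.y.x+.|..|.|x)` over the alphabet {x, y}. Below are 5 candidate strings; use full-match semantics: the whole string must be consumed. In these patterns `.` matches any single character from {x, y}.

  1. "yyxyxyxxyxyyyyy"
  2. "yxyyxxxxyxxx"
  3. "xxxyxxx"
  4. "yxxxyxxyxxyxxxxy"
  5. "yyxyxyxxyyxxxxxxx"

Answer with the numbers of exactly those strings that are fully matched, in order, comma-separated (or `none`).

1 → no match
2 → no match
3 → match
4 → match
5 → match

3, 4, 5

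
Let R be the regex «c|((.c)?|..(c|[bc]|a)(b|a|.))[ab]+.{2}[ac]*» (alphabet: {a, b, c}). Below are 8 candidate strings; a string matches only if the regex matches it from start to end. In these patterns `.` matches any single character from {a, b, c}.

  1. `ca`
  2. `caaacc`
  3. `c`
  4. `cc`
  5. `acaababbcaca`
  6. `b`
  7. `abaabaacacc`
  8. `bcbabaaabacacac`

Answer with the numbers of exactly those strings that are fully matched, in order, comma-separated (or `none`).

3, 5, 7, 8

1 → no match
2 → no match
3 → match
4 → no match
5 → match
6 → no match
7 → match
8 → match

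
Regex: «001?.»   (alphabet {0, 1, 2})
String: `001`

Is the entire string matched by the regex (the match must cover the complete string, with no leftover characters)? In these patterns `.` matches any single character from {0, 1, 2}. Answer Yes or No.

Yes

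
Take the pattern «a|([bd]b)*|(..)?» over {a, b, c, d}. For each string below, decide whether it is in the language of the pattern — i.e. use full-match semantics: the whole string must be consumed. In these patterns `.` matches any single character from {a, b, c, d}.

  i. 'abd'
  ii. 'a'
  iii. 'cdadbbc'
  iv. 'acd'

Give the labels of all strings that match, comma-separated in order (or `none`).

ii

i → no match
ii → match
iii → no match
iv → no match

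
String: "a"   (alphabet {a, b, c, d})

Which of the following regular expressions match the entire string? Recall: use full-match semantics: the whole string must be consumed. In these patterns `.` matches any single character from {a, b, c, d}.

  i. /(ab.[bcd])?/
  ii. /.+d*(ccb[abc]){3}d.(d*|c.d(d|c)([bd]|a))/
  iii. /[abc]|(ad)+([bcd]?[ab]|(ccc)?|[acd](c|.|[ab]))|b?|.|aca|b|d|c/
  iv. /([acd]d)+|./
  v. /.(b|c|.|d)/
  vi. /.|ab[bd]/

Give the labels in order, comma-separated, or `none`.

iii, iv, vi

i → no match
ii → no match
iii → match
iv → match
v → no match
vi → match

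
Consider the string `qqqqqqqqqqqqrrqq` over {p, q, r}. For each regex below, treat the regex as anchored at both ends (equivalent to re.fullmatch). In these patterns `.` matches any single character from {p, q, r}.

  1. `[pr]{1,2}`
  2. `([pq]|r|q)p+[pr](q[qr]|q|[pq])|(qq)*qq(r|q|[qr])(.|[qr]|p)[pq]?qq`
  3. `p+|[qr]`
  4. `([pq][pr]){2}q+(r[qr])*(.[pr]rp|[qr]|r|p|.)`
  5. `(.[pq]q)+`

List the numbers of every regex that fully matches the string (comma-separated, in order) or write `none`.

2

1 → no match
2 → match
3 → no match
4 → no match
5 → no match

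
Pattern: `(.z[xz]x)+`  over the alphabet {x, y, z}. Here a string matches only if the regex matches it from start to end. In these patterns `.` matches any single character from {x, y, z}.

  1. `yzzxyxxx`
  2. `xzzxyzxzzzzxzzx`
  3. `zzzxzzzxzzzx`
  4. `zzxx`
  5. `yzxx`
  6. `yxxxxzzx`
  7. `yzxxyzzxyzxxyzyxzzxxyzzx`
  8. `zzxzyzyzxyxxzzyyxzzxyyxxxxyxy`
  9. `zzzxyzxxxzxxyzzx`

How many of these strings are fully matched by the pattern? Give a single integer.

4

1 → no match
2 → no match
3 → match
4 → match
5 → match
6 → no match
7 → no match
8 → no match — must end with `x`
9 → match
Total matched: 4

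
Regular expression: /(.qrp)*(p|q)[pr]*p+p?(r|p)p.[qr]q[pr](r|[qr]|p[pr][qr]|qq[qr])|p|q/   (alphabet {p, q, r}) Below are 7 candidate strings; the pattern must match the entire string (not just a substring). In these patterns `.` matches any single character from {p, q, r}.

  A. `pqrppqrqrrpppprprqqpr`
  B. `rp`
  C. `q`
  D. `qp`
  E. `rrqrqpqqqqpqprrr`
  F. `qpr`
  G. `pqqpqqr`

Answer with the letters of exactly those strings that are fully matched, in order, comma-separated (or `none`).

C

A → no match
B → no match
C → match
D → no match
E → no match
F → no match
G → no match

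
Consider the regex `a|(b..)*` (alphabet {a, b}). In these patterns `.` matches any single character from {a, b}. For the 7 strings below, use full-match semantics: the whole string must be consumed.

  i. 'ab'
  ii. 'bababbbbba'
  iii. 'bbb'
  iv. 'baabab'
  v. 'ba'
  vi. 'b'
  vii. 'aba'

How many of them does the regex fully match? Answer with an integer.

2

i → no match
ii → no match
iii → match
iv → match
v → no match
vi → no match
vii → no match
Total matched: 2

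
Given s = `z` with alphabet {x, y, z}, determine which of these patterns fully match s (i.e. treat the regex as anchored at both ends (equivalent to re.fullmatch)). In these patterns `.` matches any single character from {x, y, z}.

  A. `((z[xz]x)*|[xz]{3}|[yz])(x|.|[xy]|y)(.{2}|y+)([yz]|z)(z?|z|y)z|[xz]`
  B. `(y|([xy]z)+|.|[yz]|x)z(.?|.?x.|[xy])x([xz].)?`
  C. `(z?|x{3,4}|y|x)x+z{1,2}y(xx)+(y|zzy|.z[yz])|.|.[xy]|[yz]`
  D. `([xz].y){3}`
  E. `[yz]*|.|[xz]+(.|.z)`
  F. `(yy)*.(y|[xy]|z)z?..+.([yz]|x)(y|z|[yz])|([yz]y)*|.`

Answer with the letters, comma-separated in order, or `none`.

A → match
B → no match
C → match
D → no match — must end with `y`
E → match
F → match

A, C, E, F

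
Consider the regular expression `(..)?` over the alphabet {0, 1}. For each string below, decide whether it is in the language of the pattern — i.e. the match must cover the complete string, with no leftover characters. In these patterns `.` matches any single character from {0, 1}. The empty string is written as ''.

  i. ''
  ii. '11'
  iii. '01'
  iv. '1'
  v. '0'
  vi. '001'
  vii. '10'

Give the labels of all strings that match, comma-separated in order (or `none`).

i → match
ii → match
iii → match
iv → no match
v → no match
vi → no match
vii → match

i, ii, iii, vii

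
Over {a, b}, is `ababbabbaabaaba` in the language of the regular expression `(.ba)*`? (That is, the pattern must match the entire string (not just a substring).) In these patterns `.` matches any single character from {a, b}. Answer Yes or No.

Yes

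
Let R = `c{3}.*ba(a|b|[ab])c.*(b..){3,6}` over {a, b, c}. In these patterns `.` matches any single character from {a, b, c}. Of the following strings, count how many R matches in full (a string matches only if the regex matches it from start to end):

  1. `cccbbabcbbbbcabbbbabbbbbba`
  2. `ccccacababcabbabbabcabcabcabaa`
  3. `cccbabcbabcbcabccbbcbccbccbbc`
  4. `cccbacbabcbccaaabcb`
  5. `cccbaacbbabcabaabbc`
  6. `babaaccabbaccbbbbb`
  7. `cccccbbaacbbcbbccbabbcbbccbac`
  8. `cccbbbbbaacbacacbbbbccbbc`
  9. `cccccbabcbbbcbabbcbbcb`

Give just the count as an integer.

7

1 → match
2 → match
3 → match
4 → no match
5 → match
6 → no match — must start with `c`
7 → match
8 → match
9 → match
Total matched: 7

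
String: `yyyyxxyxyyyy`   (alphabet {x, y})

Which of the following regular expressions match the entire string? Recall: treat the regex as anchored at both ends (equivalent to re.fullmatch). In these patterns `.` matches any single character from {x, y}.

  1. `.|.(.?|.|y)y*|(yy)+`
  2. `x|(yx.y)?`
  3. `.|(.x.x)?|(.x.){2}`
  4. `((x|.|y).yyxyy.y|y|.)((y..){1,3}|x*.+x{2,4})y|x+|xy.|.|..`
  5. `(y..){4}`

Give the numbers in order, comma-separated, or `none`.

5

1 → no match
2 → no match
3 → no match
4 → no match
5 → match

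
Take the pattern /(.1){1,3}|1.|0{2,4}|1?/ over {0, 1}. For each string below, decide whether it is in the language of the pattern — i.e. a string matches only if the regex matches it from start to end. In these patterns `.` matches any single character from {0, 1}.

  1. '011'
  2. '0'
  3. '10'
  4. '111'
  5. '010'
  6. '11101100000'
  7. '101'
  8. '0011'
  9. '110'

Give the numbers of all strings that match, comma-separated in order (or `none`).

3

1 → no match
2 → no match
3 → match
4 → no match
5 → no match
6 → no match
7 → no match
8 → no match
9 → no match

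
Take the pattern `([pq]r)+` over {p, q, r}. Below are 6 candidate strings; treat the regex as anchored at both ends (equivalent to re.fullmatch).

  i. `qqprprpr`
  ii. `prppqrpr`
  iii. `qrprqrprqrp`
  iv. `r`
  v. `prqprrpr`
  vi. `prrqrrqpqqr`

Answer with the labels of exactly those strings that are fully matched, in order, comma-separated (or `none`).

none

i → no match
ii → no match
iii → no match — must end with `r`
iv → no match
v → no match
vi → no match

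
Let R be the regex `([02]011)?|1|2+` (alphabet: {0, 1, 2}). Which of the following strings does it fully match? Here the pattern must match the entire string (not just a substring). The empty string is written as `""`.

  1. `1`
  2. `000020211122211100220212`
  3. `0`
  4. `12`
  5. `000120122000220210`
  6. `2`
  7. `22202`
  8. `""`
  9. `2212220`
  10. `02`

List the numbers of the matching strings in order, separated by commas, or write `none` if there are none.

1, 6, 8

1. `1` → match
2 → no match
3. `0` → no match
4. `12` → no match
5 → no match
6. `2` → match
7. `22202` → no match
8. `""` → match
9. `2212220` → no match
10. `02` → no match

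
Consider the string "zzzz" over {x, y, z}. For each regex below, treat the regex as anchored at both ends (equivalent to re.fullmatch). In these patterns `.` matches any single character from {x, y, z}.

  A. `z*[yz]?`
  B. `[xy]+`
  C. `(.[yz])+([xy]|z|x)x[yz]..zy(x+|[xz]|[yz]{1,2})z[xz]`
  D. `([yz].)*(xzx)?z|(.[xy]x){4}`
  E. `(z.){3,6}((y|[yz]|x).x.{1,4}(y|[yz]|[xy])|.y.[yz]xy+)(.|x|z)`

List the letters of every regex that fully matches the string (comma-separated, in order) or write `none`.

A → match
B → no match
C → no match
D → no match
E → no match

A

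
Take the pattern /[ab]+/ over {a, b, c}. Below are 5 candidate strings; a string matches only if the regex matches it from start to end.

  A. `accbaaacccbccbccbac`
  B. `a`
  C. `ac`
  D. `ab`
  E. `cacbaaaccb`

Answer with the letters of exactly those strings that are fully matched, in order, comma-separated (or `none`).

B, D

A → no match
B. `a` → match
C. `ac` → no match
D. `ab` → match
E. `cacbaaaccb` → no match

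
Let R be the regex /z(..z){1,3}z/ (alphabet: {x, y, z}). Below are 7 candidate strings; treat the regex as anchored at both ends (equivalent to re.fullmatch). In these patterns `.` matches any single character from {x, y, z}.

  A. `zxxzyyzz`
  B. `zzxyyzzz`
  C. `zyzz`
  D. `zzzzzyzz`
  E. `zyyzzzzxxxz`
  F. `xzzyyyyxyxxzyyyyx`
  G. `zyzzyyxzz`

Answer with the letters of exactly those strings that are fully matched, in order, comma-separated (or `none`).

A. `zxxzyyzz` → match
B. `zzxyyzzz` → no match
C. `zyzz` → no match
D. `zzzzzyzz` → match
E. `zyyzzzzxxxz` → no match — must end with `zz`
F → no match — must start with `z`
G. `zyzzyyxzz` → no match

A, D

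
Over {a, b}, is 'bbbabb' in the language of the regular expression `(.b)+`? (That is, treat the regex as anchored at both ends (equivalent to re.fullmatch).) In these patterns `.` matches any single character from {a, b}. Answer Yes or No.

No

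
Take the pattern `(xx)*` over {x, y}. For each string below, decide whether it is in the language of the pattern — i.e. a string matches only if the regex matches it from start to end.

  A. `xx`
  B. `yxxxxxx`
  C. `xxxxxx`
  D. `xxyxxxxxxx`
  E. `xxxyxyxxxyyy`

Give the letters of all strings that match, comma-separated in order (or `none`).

A → match
B → no match
C → match
D → no match
E → no match

A, C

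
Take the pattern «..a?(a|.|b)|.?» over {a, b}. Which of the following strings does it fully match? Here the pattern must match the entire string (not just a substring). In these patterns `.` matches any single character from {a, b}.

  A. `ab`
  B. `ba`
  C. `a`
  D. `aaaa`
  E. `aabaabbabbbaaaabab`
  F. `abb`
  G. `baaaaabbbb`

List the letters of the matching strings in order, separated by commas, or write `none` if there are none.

C, D, F

A → no match
B → no match
C → match
D → match
E → no match
F → match
G → no match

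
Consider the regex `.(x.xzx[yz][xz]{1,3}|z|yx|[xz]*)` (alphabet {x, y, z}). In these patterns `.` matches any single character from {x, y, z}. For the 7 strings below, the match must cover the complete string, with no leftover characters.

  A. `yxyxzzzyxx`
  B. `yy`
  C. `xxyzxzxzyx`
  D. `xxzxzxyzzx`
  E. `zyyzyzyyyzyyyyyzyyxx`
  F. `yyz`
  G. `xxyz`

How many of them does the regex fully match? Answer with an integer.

1

A. `yxyxzzzyxx` → no match
B. `yy` → no match
C. `xxyzxzxzyx` → no match
D. `xxzxzxyzzx` → match
E → no match
F. `yyz` → no match
G. `xxyz` → no match
Total matched: 1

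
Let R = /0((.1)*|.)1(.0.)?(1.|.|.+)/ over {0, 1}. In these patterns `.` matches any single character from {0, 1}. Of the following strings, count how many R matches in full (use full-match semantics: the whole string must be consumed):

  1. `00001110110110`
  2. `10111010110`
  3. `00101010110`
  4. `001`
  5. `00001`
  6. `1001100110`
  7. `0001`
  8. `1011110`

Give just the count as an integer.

1

1 → no match
2 → no match — must start with `0`
3 → match
4 → no match
5 → no match
6 → no match — must start with `0`
7 → no match
8 → no match — must start with `0`
Total matched: 1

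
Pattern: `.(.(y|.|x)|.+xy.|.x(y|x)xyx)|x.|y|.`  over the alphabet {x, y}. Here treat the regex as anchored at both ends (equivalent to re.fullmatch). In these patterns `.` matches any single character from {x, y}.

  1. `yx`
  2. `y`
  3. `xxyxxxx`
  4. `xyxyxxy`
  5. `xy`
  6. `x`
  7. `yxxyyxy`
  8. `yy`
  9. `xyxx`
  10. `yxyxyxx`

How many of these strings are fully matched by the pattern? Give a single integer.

1 → no match
2 → match
3 → no match
4 → no match
5 → match
6 → match
7 → no match
8 → no match
9 → no match
10 → no match
Total matched: 3

3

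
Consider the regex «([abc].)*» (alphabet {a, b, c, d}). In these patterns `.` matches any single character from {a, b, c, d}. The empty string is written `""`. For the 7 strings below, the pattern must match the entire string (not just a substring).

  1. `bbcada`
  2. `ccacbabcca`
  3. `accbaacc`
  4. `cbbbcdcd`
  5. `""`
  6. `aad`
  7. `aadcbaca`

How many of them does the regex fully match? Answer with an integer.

4

1. `bbcada` → no match
2. `ccacbabcca` → match
3. `accbaacc` → match
4. `cbbbcdcd` → match
5. `""` → match
6. `aad` → no match
7. `aadcbaca` → no match
Total matched: 4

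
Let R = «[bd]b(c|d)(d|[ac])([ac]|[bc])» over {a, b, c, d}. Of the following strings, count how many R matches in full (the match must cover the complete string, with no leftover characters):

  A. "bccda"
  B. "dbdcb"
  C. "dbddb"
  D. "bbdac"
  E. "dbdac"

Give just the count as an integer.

4

A. "bccda" → no match
B. "dbdcb" → match
C. "dbddb" → match
D. "bbdac" → match
E. "dbdac" → match
Total matched: 4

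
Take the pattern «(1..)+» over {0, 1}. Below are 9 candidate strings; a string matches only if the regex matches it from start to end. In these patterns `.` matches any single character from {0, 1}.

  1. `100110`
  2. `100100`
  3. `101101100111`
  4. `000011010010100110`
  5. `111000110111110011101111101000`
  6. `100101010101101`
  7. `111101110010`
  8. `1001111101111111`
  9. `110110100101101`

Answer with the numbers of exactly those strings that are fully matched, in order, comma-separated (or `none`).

1 → match
2 → match
3 → match
4 → no match — must start with `1`
5 → no match
6 → no match
7 → no match
8 → no match
9 → match

1, 2, 3, 9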